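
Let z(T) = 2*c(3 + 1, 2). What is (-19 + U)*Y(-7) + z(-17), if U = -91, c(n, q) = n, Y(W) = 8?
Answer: -872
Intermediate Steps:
z(T) = 8 (z(T) = 2*(3 + 1) = 2*4 = 8)
(-19 + U)*Y(-7) + z(-17) = (-19 - 91)*8 + 8 = -110*8 + 8 = -880 + 8 = -872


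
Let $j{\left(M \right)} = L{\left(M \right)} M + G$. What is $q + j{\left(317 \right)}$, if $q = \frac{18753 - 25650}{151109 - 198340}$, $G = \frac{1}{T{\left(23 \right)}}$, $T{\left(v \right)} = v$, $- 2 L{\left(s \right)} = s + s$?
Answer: $- \frac{109162301195}{1086313} \approx -1.0049 \cdot 10^{5}$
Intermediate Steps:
$L{\left(s \right)} = - s$ ($L{\left(s \right)} = - \frac{s + s}{2} = - \frac{2 s}{2} = - s$)
$G = \frac{1}{23} \approx 0.043478$
$j{\left(M \right)} = \frac{1}{23} - M^{2}$ ($j{\left(M \right)} = - M M + \frac{1}{23} = - M^{2} + \frac{1}{23} = \frac{1}{23} - M^{2}$)
$q = \frac{6897}{47231}$ ($q = - \frac{6897}{-47231} = \left(-6897\right) \left(- \frac{1}{47231}\right) = \frac{6897}{47231} \approx 0.14603$)
$q + j{\left(317 \right)} = \frac{6897}{47231} + \left(\frac{1}{23} - 317^{2}\right) = \frac{6897}{47231} + \left(\frac{1}{23} - 100489\right) = \frac{6897}{47231} - \frac{2311246}{23} = - \frac{109162301195}{1086313}$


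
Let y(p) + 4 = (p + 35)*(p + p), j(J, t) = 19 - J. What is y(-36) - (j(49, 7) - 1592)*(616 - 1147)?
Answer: -861214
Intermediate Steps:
y(p) = -4 + 2*p*(35 + p) (y(p) = -4 + (p + 35)*(p + p) = -4 + (35 + p)*(2*p) = -4 + 2*p*(35 + p))
y(-36) - (j(49, 7) - 1592)*(616 - 1147) = (-4 + 2*(-36)² + 70*(-36)) - ((19 - 1*49) - 1592)*(616 - 1147) = (-4 + 2*1296 - 2520) - ((19 - 49) - 1592)*(-531) = (-4 + 2592 - 2520) - (-30 - 1592)*(-531) = 68 - (-1622)*(-531) = 68 - 1*861282 = 68 - 861282 = -861214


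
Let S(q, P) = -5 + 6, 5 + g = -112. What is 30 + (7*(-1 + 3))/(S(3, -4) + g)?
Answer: 1733/58 ≈ 29.879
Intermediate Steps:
g = -117 (g = -5 - 112 = -117)
S(q, P) = 1
30 + (7*(-1 + 3))/(S(3, -4) + g) = 30 + (7*(-1 + 3))/(1 - 117) = 30 + (7*2)/(-116) = 30 - 1/116*14 = 30 - 7/58 = 1733/58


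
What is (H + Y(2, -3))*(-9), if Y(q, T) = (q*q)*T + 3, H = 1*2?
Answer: 63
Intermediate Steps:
H = 2
Y(q, T) = 3 + T*q² (Y(q, T) = q²*T + 3 = T*q² + 3 = 3 + T*q²)
(H + Y(2, -3))*(-9) = (2 + (3 - 3*2²))*(-9) = (2 + (3 - 3*4))*(-9) = (2 + (3 - 12))*(-9) = (2 - 9)*(-9) = -7*(-9) = 63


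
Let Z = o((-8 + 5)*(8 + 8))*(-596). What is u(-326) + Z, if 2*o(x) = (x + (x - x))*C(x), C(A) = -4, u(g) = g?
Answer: -57542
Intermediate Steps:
o(x) = -2*x (o(x) = ((x + (x - x))*(-4))/2 = ((x + 0)*(-4))/2 = (x*(-4))/2 = (-4*x)/2 = -2*x)
Z = -57216 (Z = -2*(-8 + 5)*(8 + 8)*(-596) = -(-6)*16*(-596) = -2*(-48)*(-596) = 96*(-596) = -57216)
u(-326) + Z = -326 - 57216 = -57542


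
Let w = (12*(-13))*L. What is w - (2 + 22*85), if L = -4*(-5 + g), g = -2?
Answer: -6240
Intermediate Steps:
L = 28 (L = -4*(-5 - 2) = -4*(-7) = 28)
w = -4368 (w = (12*(-13))*28 = -156*28 = -4368)
w - (2 + 22*85) = -4368 - (2 + 22*85) = -4368 - (2 + 1870) = -4368 - 1*1872 = -4368 - 1872 = -6240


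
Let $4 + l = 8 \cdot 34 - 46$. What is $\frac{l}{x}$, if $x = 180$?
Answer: $\frac{37}{30} \approx 1.2333$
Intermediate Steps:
$l = 222$ ($l = -4 + \left(8 \cdot 34 - 46\right) = -4 + \left(272 - 46\right) = -4 + 226 = 222$)
$\frac{l}{x} = \frac{222}{180} = 222 \cdot \frac{1}{180} = \frac{37}{30}$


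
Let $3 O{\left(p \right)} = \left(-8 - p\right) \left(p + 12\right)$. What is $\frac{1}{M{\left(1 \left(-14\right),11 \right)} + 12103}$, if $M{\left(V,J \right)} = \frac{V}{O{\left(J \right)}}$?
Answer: $\frac{437}{5289053} \approx 8.2623 \cdot 10^{-5}$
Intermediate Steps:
$O{\left(p \right)} = \frac{\left(-8 - p\right) \left(12 + p\right)}{3}$ ($O{\left(p \right)} = \frac{\left(-8 - p\right) \left(p + 12\right)}{3} = \frac{\left(-8 - p\right) \left(12 + p\right)}{3}$)
$M{\left(V,J \right)} = \frac{V}{-32 - \frac{20 J}{3} - \frac{J^{2}}{3}}$
$\frac{1}{M{\left(1 \left(-14\right),11 \right)} + 12103} = \frac{1}{- \frac{3 \cdot 1 \left(-14\right)}{96 + 11^{2} + 20 \cdot 11} + 12103} = \frac{1}{\left(-3\right) \left(-14\right) \frac{1}{96 + 121 + 220} + 12103} = \frac{1}{\left(-3\right) \left(-14\right) \frac{1}{437} + 12103} = \frac{1}{\frac{42}{437} + 12103} = \frac{1}{\frac{5289053}{437}} = \frac{437}{5289053}$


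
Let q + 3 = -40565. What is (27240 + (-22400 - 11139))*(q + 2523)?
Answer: 239645455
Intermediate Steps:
q = -40568 (q = -3 - 40565 = -40568)
(27240 + (-22400 - 11139))*(q + 2523) = (27240 + (-22400 - 11139))*(-40568 + 2523) = (27240 - 33539)*(-38045) = -6299*(-38045) = 239645455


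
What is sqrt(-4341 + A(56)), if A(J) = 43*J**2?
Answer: sqrt(130507) ≈ 361.26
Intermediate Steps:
sqrt(-4341 + A(56)) = sqrt(-4341 + 43*56**2) = sqrt(-4341 + 43*3136) = sqrt(-4341 + 134848) = sqrt(130507)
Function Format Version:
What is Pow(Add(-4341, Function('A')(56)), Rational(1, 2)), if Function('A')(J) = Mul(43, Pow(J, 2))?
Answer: Pow(130507, Rational(1, 2)) ≈ 361.26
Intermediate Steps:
Pow(Add(-4341, Function('A')(56)), Rational(1, 2)) = Pow(Add(-4341, Mul(43, Pow(56, 2))), Rational(1, 2)) = Pow(Add(-4341, Mul(43, 3136)), Rational(1, 2)) = Pow(Add(-4341, 134848), Rational(1, 2)) = Pow(130507, Rational(1, 2))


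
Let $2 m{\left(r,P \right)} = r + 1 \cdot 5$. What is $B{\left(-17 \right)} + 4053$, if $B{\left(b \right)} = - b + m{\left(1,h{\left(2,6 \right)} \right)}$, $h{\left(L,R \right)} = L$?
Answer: $4073$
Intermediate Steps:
$m{\left(r,P \right)} = \frac{5}{2} + \frac{r}{2}$ ($m{\left(r,P \right)} = \frac{r + 1 \cdot 5}{2} = \frac{r + 5}{2} = \frac{5 + r}{2} = \frac{5}{2} + \frac{r}{2}$)
$B{\left(b \right)} = 3 - b$ ($B{\left(b \right)} = - b + \left(\frac{5}{2} + \frac{1}{2} \cdot 1\right) = - b + \left(\frac{5}{2} + \frac{1}{2}\right) = - b + 3 = 3 - b$)
$B{\left(-17 \right)} + 4053 = \left(3 - -17\right) + 4053 = \left(3 + 17\right) + 4053 = 20 + 4053 = 4073$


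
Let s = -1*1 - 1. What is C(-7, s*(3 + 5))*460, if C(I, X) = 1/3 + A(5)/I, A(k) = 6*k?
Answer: -38180/21 ≈ -1818.1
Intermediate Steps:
s = -2 (s = -1 - 1 = -2)
C(I, X) = ⅓ + 30/I (C(I, X) = 1/3 + (6*5)/I = 1*(⅓) + 30/I = ⅓ + 30/I)
C(-7, s*(3 + 5))*460 = ((⅓)*(90 - 7)/(-7))*460 = ((⅓)*(-⅐)*83)*460 = -83/21*460 = -38180/21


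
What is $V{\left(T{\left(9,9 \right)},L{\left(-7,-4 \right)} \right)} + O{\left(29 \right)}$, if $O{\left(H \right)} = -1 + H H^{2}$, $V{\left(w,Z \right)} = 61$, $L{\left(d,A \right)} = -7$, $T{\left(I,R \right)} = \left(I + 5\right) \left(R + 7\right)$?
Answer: $24449$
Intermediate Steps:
$T{\left(I,R \right)} = \left(5 + I\right) \left(7 + R\right)$
$O{\left(H \right)} = -1 + H^{3}$
$V{\left(T{\left(9,9 \right)},L{\left(-7,-4 \right)} \right)} + O{\left(29 \right)} = 61 - \left(1 - 29^{3}\right) = 61 + \left(-1 + 24389\right) = 61 + 24388 = 24449$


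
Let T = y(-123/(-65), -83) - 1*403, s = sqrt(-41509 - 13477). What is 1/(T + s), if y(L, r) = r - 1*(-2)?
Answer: -242/144621 - I*sqrt(54986)/289242 ≈ -0.0016733 - 0.00081071*I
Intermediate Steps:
s = I*sqrt(54986) (s = sqrt(-54986) = I*sqrt(54986) ≈ 234.49*I)
y(L, r) = 2 + r (y(L, r) = r + 2 = 2 + r)
T = -484 (T = (2 - 83) - 1*403 = -81 - 403 = -484)
1/(T + s) = 1/(-484 + I*sqrt(54986))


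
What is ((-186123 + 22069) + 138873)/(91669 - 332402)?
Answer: 25181/240733 ≈ 0.10460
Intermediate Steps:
((-186123 + 22069) + 138873)/(91669 - 332402) = (-164054 + 138873)/(-240733) = -25181*(-1/240733) = 25181/240733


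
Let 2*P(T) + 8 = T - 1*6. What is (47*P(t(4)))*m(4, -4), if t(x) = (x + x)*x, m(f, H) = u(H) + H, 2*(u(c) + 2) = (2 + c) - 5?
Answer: -8037/2 ≈ -4018.5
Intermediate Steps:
u(c) = -7/2 + c/2 (u(c) = -2 + ((2 + c) - 5)/2 = -2 + (-3 + c)/2 = -2 + (-3/2 + c/2) = -7/2 + c/2)
m(f, H) = -7/2 + 3*H/2 (m(f, H) = (-7/2 + H/2) + H = -7/2 + 3*H/2)
t(x) = 2*x² (t(x) = (2*x)*x = 2*x²)
P(T) = -7 + T/2 (P(T) = -4 + (T - 1*6)/2 = -4 + (T - 6)/2 = -4 + (-6 + T)/2 = -4 + (-3 + T/2) = -7 + T/2)
(47*P(t(4)))*m(4, -4) = (47*(-7 + (2*4²)/2))*(-7/2 + (3/2)*(-4)) = (47*(-7 + (2*16)/2))*(-7/2 - 6) = (47*(-7 + (½)*32))*(-19/2) = (47*(-7 + 16))*(-19/2) = (47*9)*(-19/2) = 423*(-19/2) = -8037/2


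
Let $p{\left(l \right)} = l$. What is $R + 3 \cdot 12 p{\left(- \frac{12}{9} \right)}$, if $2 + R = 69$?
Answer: $19$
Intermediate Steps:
$R = 67$ ($R = -2 + 69 = 67$)
$R + 3 \cdot 12 p{\left(- \frac{12}{9} \right)} = 67 + 3 \cdot 12 \left(- \frac{12}{9}\right) = 67 + 36 \left(\left(-12\right) \frac{1}{9}\right) = 67 + 36 \left(- \frac{4}{3}\right) = 67 - 48 = 19$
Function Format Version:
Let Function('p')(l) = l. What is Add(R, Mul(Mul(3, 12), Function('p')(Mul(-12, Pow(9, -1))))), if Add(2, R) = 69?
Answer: 19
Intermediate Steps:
R = 67 (R = Add(-2, 69) = 67)
Add(R, Mul(Mul(3, 12), Function('p')(Mul(-12, Pow(9, -1))))) = Add(67, Mul(Mul(3, 12), Mul(-12, Pow(9, -1)))) = Add(67, Mul(36, Mul(-12, Rational(1, 9)))) = Add(67, Mul(36, Rational(-4, 3))) = Add(67, -48) = 19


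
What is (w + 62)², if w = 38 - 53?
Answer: 2209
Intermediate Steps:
w = -15
(w + 62)² = (-15 + 62)² = 47² = 2209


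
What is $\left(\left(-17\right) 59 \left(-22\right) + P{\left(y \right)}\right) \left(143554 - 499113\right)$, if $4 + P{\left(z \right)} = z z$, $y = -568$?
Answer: $-122556209474$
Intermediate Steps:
$P{\left(z \right)} = -4 + z^{2}$ ($P{\left(z \right)} = -4 + z z = -4 + z^{2}$)
$\left(\left(-17\right) 59 \left(-22\right) + P{\left(y \right)}\right) \left(143554 - 499113\right) = \left(\left(-17\right) 59 \left(-22\right) - \left(4 - \left(-568\right)^{2}\right)\right) \left(143554 - 499113\right) = \left(\left(-1003\right) \left(-22\right) + \left(-4 + 322624\right)\right) \left(-355559\right) = \left(22066 + 322620\right) \left(-355559\right) = 344686 \left(-355559\right) = -122556209474$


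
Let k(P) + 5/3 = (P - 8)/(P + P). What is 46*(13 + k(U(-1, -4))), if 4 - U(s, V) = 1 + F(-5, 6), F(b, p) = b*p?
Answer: 17779/33 ≈ 538.76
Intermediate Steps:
U(s, V) = 33 (U(s, V) = 4 - (1 - 5*6) = 4 - (1 - 30) = 4 - 1*(-29) = 4 + 29 = 33)
k(P) = -5/3 + (-8 + P)/(2*P) (k(P) = -5/3 + (P - 8)/(P + P) = -5/3 + (-8 + P)/((2*P)) = -5/3 + (-8 + P)*(1/(2*P)) = -5/3 + (-8 + P)/(2*P))
46*(13 + k(U(-1, -4))) = 46*(13 + (-7/6 - 4/33)) = 46*(13 - 85/66) = 46*(773/66) = 17779/33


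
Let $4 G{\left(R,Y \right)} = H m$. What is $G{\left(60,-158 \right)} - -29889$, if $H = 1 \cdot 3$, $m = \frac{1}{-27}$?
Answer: $\frac{1076003}{36} \approx 29889.0$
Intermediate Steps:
$m = - \frac{1}{27} \approx -0.037037$
$H = 3$
$G{\left(R,Y \right)} = - \frac{1}{36}$ ($G{\left(R,Y \right)} = \frac{3 \left(- \frac{1}{27}\right)}{4} = \frac{1}{4} \left(- \frac{1}{9}\right) = - \frac{1}{36}$)
$G{\left(60,-158 \right)} - -29889 = - \frac{1}{36} - -29889 = - \frac{1}{36} + 29889 = \frac{1076003}{36}$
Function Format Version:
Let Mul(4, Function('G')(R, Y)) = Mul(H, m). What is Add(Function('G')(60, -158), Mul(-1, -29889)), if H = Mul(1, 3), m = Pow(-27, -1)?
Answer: Rational(1076003, 36) ≈ 29889.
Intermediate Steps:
m = Rational(-1, 27) ≈ -0.037037
H = 3
Function('G')(R, Y) = Rational(-1, 36) (Function('G')(R, Y) = Mul(Rational(1, 4), Mul(3, Rational(-1, 27))) = Mul(Rational(1, 4), Rational(-1, 9)) = Rational(-1, 36))
Add(Function('G')(60, -158), Mul(-1, -29889)) = Add(Rational(-1, 36), Mul(-1, -29889)) = Add(Rational(-1, 36), 29889) = Rational(1076003, 36)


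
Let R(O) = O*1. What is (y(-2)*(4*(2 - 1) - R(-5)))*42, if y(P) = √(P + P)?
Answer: 756*I ≈ 756.0*I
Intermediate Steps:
R(O) = O
y(P) = √2*√P (y(P) = √(2*P) = √2*√P)
(y(-2)*(4*(2 - 1) - R(-5)))*42 = ((√2*√(-2))*(4*(2 - 1) - 1*(-5)))*42 = ((√2*(I*√2))*(4*1 + 5))*42 = ((2*I)*(4 + 5))*42 = ((2*I)*9)*42 = (18*I)*42 = 756*I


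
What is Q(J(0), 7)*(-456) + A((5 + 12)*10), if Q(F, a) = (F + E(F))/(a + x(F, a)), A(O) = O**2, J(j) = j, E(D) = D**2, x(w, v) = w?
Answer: 28900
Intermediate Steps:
Q(F, a) = (F + F**2)/(F + a) (Q(F, a) = (F + F**2)/(a + F) = (F + F**2)/(F + a))
Q(J(0), 7)*(-456) + A((5 + 12)*10) = (0*(1 + 0)/(0 + 7))*(-456) + ((5 + 12)*10)**2 = (0*1/7)*(-456) + (17*10)**2 = (0*(1/7)*1)*(-456) + 170**2 = 0*(-456) + 28900 = 0 + 28900 = 28900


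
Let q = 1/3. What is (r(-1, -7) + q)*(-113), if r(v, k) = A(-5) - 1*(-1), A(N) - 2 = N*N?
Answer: -9605/3 ≈ -3201.7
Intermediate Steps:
A(N) = 2 + N² (A(N) = 2 + N*N = 2 + N²)
q = ⅓ ≈ 0.33333
r(v, k) = 28 (r(v, k) = (2 + (-5)²) - 1*(-1) = (2 + 25) + 1 = 27 + 1 = 28)
(r(-1, -7) + q)*(-113) = (28 + ⅓)*(-113) = (85/3)*(-113) = -9605/3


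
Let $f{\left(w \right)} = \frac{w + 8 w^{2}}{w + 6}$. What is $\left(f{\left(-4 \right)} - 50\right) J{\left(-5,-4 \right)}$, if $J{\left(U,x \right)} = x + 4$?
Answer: $0$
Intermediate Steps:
$J{\left(U,x \right)} = 4 + x$
$f{\left(w \right)} = \frac{w + 8 w^{2}}{6 + w}$
$\left(f{\left(-4 \right)} - 50\right) J{\left(-5,-4 \right)} = \left(- \frac{4 \left(1 + 8 \left(-4\right)\right)}{6 - 4} - 50\right) \left(4 - 4\right) = \left(- \frac{4 \left(1 - 32\right)}{2} - 50\right) 0 = \left(\left(-4\right) \frac{1}{2} \left(-31\right) - 50\right) 0 = \left(62 - 50\right) 0 = 12 \cdot 0 = 0$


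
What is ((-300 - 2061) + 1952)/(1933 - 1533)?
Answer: -409/400 ≈ -1.0225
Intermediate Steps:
((-300 - 2061) + 1952)/(1933 - 1533) = (-2361 + 1952)/400 = -409*1/400 = -409/400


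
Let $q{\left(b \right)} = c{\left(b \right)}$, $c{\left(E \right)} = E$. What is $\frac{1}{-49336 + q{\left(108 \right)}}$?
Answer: $- \frac{1}{49228} \approx -2.0314 \cdot 10^{-5}$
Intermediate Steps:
$q{\left(b \right)} = b$
$\frac{1}{-49336 + q{\left(108 \right)}} = \frac{1}{-49336 + 108} = \frac{1}{-49228} = - \frac{1}{49228}$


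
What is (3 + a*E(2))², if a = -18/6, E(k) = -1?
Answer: 36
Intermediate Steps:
a = -3 (a = -18*⅙ = -3)
(3 + a*E(2))² = (3 - 3*(-1))² = (3 + 3)² = 6² = 36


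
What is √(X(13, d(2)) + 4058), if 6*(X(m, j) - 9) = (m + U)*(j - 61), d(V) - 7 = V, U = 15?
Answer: √34419/3 ≈ 61.841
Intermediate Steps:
d(V) = 7 + V
X(m, j) = 9 + (-61 + j)*(15 + m)/6 (X(m, j) = 9 + ((m + 15)*(j - 61))/6 = 9 + ((15 + m)*(-61 + j))/6 = 9 + ((-61 + j)*(15 + m))/6 = 9 + (-61 + j)*(15 + m)/6)
√(X(13, d(2)) + 4058) = √((-287/2 - 61/6*13 + 5*(7 + 2)/2 + (⅙)*(7 + 2)*13) + 4058) = √((-287/2 - 793/6 + (5/2)*9 + (⅙)*9*13) + 4058) = √((-287/2 - 793/6 + 45/2 + 39/2) + 4058) = √(-701/3 + 4058) = √(11473/3) = √34419/3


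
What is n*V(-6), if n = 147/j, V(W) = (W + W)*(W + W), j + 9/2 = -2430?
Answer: -4704/541 ≈ -8.6950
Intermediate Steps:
j = -4869/2 (j = -9/2 - 2430 = -4869/2 ≈ -2434.5)
V(W) = 4*W² (V(W) = (2*W)*(2*W) = 4*W²)
n = -98/1623 (n = 147/(-4869/2) = 147*(-2/4869) = -98/1623 ≈ -0.060382)
n*V(-6) = -392*(-6)²/1623 = -392*36/1623 = -98/1623*144 = -4704/541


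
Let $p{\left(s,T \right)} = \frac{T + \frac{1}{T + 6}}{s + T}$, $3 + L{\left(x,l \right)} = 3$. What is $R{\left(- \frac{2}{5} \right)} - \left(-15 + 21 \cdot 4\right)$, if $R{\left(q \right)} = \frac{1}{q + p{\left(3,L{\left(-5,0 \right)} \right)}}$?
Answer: $- \frac{2229}{31} \approx -71.903$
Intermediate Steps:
$L{\left(x,l \right)} = 0$ ($L{\left(x,l \right)} = -3 + 3 = 0$)
$p{\left(s,T \right)} = \frac{T + \frac{1}{6 + T}}{T + s}$
$R{\left(q \right)} = \frac{1}{\frac{1}{18} + q}$ ($R{\left(q \right)} = \frac{1}{q + \frac{1 + 0^{2} + 6 \cdot 0}{0^{2} + 6 \cdot 0 + 6 \cdot 3 + 0 \cdot 3}} = \frac{1}{q + \frac{1 + 0 + 0}{0 + 0 + 18 + 0}} = \frac{1}{q + \frac{1}{18} \cdot 1} = \frac{1}{q + \frac{1}{18}} = \frac{1}{\frac{1}{18} + q}$)
$R{\left(- \frac{2}{5} \right)} - \left(-15 + 21 \cdot 4\right) = \frac{18}{1 + 18 \left(- \frac{2}{5}\right)} - \left(-15 + 21 \cdot 4\right) = \frac{18}{1 + 18 \left(\left(-2\right) \frac{1}{5}\right)} - \left(-15 + 84\right) = \frac{18}{1 + 18 \left(- \frac{2}{5}\right)} - 69 = \frac{18}{1 - \frac{36}{5}} - 69 = \frac{18}{- \frac{31}{5}} - 69 = 18 \left(- \frac{5}{31}\right) - 69 = - \frac{90}{31} - 69 = - \frac{2229}{31}$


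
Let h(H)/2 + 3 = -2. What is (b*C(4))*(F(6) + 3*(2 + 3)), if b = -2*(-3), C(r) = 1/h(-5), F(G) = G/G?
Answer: -48/5 ≈ -9.6000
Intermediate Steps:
h(H) = -10 (h(H) = -6 + 2*(-2) = -6 - 4 = -10)
F(G) = 1
C(r) = -⅒ (C(r) = 1/(-10) = -⅒)
b = 6
(b*C(4))*(F(6) + 3*(2 + 3)) = (6*(-⅒))*(1 + 3*(2 + 3)) = -3*(1 + 3*5)/5 = -3*(1 + 15)/5 = -⅗*16 = -48/5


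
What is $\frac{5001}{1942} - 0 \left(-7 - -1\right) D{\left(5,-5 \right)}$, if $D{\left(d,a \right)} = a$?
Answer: $\frac{5001}{1942} \approx 2.5752$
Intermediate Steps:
$\frac{5001}{1942} - 0 \left(-7 - -1\right) D{\left(5,-5 \right)} = \frac{5001}{1942} - 0 \left(-7 - -1\right) \left(-5\right) = 5001 \cdot \frac{1}{1942} - 0 \left(-7 + 1\right) \left(-5\right) = \frac{5001}{1942} - 0 \left(-6\right) \left(-5\right) = \frac{5001}{1942} - 0 \left(-5\right) = \frac{5001}{1942} - 0 = \frac{5001}{1942} + 0 = \frac{5001}{1942}$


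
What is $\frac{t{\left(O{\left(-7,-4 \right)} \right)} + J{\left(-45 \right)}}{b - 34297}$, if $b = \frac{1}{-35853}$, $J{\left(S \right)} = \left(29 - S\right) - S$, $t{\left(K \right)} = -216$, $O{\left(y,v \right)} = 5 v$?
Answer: $\frac{3477741}{1229650342} \approx 0.0028282$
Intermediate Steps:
$J{\left(S \right)} = 29 - 2 S$
$b = - \frac{1}{35853} \approx -2.7892 \cdot 10^{-5}$
$\frac{t{\left(O{\left(-7,-4 \right)} \right)} + J{\left(-45 \right)}}{b - 34297} = \frac{-216 + \left(29 - -90\right)}{- \frac{1}{35853} - 34297} = \frac{-216 + \left(29 + 90\right)}{- \frac{1229650342}{35853}} = \left(-216 + 119\right) \left(- \frac{35853}{1229650342}\right) = \left(-97\right) \left(- \frac{35853}{1229650342}\right) = \frac{3477741}{1229650342}$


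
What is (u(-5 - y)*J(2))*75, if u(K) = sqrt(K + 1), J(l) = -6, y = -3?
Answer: -450*I ≈ -450.0*I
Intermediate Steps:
u(K) = sqrt(1 + K)
(u(-5 - y)*J(2))*75 = (sqrt(1 + (-5 - 1*(-3)))*(-6))*75 = (sqrt(1 + (-5 + 3))*(-6))*75 = (sqrt(1 - 2)*(-6))*75 = (sqrt(-1)*(-6))*75 = (I*(-6))*75 = -6*I*75 = -450*I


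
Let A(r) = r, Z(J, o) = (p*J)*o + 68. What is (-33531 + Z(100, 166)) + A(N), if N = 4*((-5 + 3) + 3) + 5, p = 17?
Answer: 248746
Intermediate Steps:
Z(J, o) = 68 + 17*J*o (Z(J, o) = (17*J)*o + 68 = 17*J*o + 68 = 68 + 17*J*o)
N = 9 (N = 4*(-2 + 3) + 5 = 4*1 + 5 = 4 + 5 = 9)
(-33531 + Z(100, 166)) + A(N) = (-33531 + (68 + 17*100*166)) + 9 = (-33531 + (68 + 282200)) + 9 = (-33531 + 282268) + 9 = 248737 + 9 = 248746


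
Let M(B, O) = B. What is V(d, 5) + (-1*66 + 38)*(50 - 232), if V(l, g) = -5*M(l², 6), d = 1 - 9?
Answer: 4776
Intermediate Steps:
d = -8
V(l, g) = -5*l²
V(d, 5) + (-1*66 + 38)*(50 - 232) = -5*(-8)² + (-1*66 + 38)*(50 - 232) = -5*64 + (-66 + 38)*(-182) = -320 - 28*(-182) = -320 + 5096 = 4776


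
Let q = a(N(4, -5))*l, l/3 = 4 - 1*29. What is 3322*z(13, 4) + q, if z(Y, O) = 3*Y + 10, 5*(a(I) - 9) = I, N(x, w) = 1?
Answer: 162088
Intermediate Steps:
a(I) = 9 + I/5
z(Y, O) = 10 + 3*Y
l = -75 (l = 3*(4 - 1*29) = 3*(4 - 29) = 3*(-25) = -75)
q = -690 (q = (9 + (1/5)*1)*(-75) = (9 + 1/5)*(-75) = (46/5)*(-75) = -690)
3322*z(13, 4) + q = 3322*(10 + 3*13) - 690 = 3322*(10 + 39) - 690 = 3322*49 - 690 = 162778 - 690 = 162088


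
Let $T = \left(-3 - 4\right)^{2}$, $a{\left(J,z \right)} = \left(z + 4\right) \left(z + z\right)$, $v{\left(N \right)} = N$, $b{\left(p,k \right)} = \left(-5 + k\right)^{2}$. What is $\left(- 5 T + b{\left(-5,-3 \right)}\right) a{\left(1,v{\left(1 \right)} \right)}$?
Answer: $-1810$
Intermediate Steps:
$a{\left(J,z \right)} = 2 z \left(4 + z\right)$ ($a{\left(J,z \right)} = \left(4 + z\right) 2 z = 2 z \left(4 + z\right)$)
$T = 49$ ($T = \left(-7\right)^{2} = 49$)
$\left(- 5 T + b{\left(-5,-3 \right)}\right) a{\left(1,v{\left(1 \right)} \right)} = \left(\left(-5\right) 49 + \left(-5 - 3\right)^{2}\right) 2 \cdot 1 \left(4 + 1\right) = \left(-245 + \left(-8\right)^{2}\right) 2 \cdot 1 \cdot 5 = \left(-245 + 64\right) 10 = \left(-181\right) 10 = -1810$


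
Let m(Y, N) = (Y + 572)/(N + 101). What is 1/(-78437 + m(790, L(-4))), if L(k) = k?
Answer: -97/7607027 ≈ -1.2751e-5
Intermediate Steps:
m(Y, N) = (572 + Y)/(101 + N)
1/(-78437 + m(790, L(-4))) = 1/(-78437 + (572 + 790)/(101 - 4)) = 1/(-78437 + 1362/97) = 1/(-7607027/97) = -97/7607027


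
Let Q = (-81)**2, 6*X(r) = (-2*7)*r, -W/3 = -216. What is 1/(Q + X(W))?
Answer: 1/5049 ≈ 0.00019806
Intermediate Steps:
W = 648 (W = -3*(-216) = 648)
X(r) = -7*r/3 (X(r) = ((-2*7)*r)/6 = (-14*r)/6 = -7*r/3)
Q = 6561
1/(Q + X(W)) = 1/(6561 - 7/3*648) = 1/(6561 - 1512) = 1/5049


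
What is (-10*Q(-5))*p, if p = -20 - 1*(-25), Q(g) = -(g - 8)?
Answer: -650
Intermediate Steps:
Q(g) = 8 - g (Q(g) = -(-8 + g) = 8 - g)
p = 5 (p = -20 + 25 = 5)
(-10*Q(-5))*p = -10*(8 - 1*(-5))*5 = -10*(8 + 5)*5 = -10*13*5 = -130*5 = -650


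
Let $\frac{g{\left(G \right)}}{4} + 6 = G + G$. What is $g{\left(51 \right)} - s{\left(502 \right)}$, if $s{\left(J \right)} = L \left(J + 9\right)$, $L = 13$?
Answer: $-6259$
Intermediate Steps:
$g{\left(G \right)} = -24 + 8 G$ ($g{\left(G \right)} = -24 + 4 \left(G + G\right) = -24 + 4 \cdot 2 G = -24 + 8 G$)
$s{\left(J \right)} = 117 + 13 J$ ($s{\left(J \right)} = 13 \left(J + 9\right) = 13 \left(9 + J\right) = 117 + 13 J$)
$g{\left(51 \right)} - s{\left(502 \right)} = \left(-24 + 8 \cdot 51\right) - \left(117 + 13 \cdot 502\right) = \left(-24 + 408\right) - \left(117 + 6526\right) = 384 - 6643 = -6259$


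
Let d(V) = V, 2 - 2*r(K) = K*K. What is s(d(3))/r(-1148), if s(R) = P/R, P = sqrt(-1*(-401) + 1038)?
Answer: -sqrt(1439)/1976853 ≈ -1.9189e-5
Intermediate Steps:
r(K) = 1 - K**2/2 (r(K) = 1 - K*K/2 = 1 - K**2/2)
P = sqrt(1439) (P = sqrt(401 + 1038) = sqrt(1439) ≈ 37.934)
s(R) = sqrt(1439)/R
s(d(3))/r(-1148) = (sqrt(1439)/3)/(1 - 1/2*(-1148)**2) = (sqrt(1439)*(1/3))/(1 - 1/2*1317904) = (sqrt(1439)/3)/(1 - 658952) = (sqrt(1439)/3)/(-658951) = (sqrt(1439)/3)*(-1/658951) = -sqrt(1439)/1976853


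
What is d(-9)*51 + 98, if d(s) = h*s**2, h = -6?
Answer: -24688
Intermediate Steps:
d(s) = -6*s**2
d(-9)*51 + 98 = -6*(-9)**2*51 + 98 = -6*81*51 + 98 = -486*51 + 98 = -24786 + 98 = -24688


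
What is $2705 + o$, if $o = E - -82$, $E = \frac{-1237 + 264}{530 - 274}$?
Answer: $\frac{712499}{256} \approx 2783.2$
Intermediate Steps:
$E = - \frac{973}{256} \approx -3.8008$
$o = \frac{20019}{256}$ ($o = - \frac{973}{256} - -82 = - \frac{973}{256} + 82 = \frac{20019}{256} \approx 78.199$)
$2705 + o = 2705 + \frac{20019}{256} = \frac{712499}{256}$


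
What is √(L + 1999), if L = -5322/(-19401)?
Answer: √83613828369/6467 ≈ 44.713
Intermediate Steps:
L = 1774/6467 (L = -5322*(-1/19401) = 1774/6467 ≈ 0.27432)
√(L + 1999) = √(1774/6467 + 1999) = √(12929307/6467) = √83613828369/6467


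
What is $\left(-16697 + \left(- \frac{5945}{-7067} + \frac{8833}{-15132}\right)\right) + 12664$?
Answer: $- \frac{431252787923}{106937844} \approx -4032.7$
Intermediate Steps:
$\left(-16697 + \left(- \frac{5945}{-7067} + \frac{8833}{-15132}\right)\right) + 12664 = \left(-16697 + \left(\left(-5945\right) \left(- \frac{1}{7067}\right) + 8833 \left(- \frac{1}{15132}\right)\right)\right) + 12664 = \left(-16697 + \left(\frac{5945}{7067} - \frac{8833}{15132}\right)\right) + 12664 = \left(-16697 + \frac{27536929}{106937844}\right) + 12664 = - \frac{1785513644339}{106937844} + 12664 = - \frac{431252787923}{106937844}$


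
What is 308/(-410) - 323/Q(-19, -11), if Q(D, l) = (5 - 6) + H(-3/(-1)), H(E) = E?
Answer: -66523/410 ≈ -162.25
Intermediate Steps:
Q(D, l) = 2 (Q(D, l) = (5 - 6) - 3/(-1) = -1 - 3*(-1) = -1 + 3 = 2)
308/(-410) - 323/Q(-19, -11) = 308/(-410) - 323/2 = 308*(-1/410) - 323*1/2 = -154/205 - 323/2 = -66523/410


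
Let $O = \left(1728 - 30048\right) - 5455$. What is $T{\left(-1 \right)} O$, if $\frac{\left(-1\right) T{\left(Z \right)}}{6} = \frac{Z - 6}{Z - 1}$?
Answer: $709275$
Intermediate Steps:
$T{\left(Z \right)} = - \frac{6 \left(-6 + Z\right)}{-1 + Z}$ ($T{\left(Z \right)} = - 6 \frac{Z - 6}{Z - 1} = - 6 \frac{-6 + Z}{-1 + Z} = - \frac{6 \left(-6 + Z\right)}{-1 + Z}$)
$O = -33775$ ($O = -28320 - 5455 = -33775$)
$T{\left(-1 \right)} O = \frac{6 \left(6 - -1\right)}{-1 - 1} \left(-33775\right) = \frac{6 \left(6 + 1\right)}{-2} \left(-33775\right) = 6 \left(- \frac{1}{2}\right) 7 \left(-33775\right) = \left(-21\right) \left(-33775\right) = 709275$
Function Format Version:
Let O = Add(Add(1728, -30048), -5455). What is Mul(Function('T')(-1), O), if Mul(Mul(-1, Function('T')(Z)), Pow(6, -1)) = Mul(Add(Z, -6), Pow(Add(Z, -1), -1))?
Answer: 709275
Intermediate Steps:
Function('T')(Z) = Mul(-6, Pow(Add(-1, Z), -1), Add(-6, Z)) (Function('T')(Z) = Mul(-6, Mul(Add(Z, -6), Pow(Add(Z, -1), -1))) = Mul(-6, Mul(Add(-6, Z), Pow(Add(-1, Z), -1))) = Mul(-6, Mul(Pow(Add(-1, Z), -1), Add(-6, Z))) = Mul(-6, Pow(Add(-1, Z), -1), Add(-6, Z)))
O = -33775 (O = Add(-28320, -5455) = -33775)
Mul(Function('T')(-1), O) = Mul(Mul(6, Pow(Add(-1, -1), -1), Add(6, Mul(-1, -1))), -33775) = Mul(Mul(6, Pow(-2, -1), Add(6, 1)), -33775) = Mul(Mul(6, Rational(-1, 2), 7), -33775) = Mul(-21, -33775) = 709275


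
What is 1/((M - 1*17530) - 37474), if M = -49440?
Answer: -1/104444 ≈ -9.5745e-6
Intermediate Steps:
1/((M - 1*17530) - 37474) = 1/((-49440 - 1*17530) - 37474) = 1/((-49440 - 17530) - 37474) = 1/(-66970 - 37474) = 1/(-104444) = -1/104444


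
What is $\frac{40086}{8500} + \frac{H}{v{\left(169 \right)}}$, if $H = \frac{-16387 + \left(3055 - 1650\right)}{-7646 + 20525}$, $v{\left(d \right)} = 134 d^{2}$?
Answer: $\frac{9685518556139}{2053757247750} \approx 4.716$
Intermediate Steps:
$H = - \frac{4994}{4293}$ ($H = \frac{-16387 + \left(3055 - 1650\right)}{12879} = \left(-16387 + 1405\right) \frac{1}{12879} = \left(-14982\right) \frac{1}{12879} = - \frac{4994}{4293} \approx -1.1633$)
$\frac{40086}{8500} + \frac{H}{v{\left(169 \right)}} = \frac{40086}{8500} - \frac{4994}{4293 \cdot 134 \cdot 169^{2}} = 40086 \cdot \frac{1}{8500} - \frac{4994}{4293 \cdot 134 \cdot 28561} = \frac{1179}{250} - \frac{4994}{4293 \cdot 3827174} = \frac{1179}{250} - \frac{2497}{8215028991} = \frac{9685518556139}{2053757247750}$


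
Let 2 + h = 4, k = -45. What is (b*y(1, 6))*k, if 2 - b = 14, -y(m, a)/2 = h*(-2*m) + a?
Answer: -2160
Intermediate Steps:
h = 2 (h = -2 + 4 = 2)
y(m, a) = -2*a + 8*m (y(m, a) = -2*(2*(-2*m) + a) = -2*(-4*m + a) = -2*(a - 4*m) = -2*a + 8*m)
b = -12 (b = 2 - 1*14 = 2 - 14 = -12)
(b*y(1, 6))*k = -12*(-2*6 + 8*1)*(-45) = -12*(-12 + 8)*(-45) = -12*(-4)*(-45) = 48*(-45) = -2160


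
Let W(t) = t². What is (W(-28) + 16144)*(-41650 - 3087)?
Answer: -757307936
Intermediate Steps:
(W(-28) + 16144)*(-41650 - 3087) = ((-28)² + 16144)*(-41650 - 3087) = (784 + 16144)*(-44737) = 16928*(-44737) = -757307936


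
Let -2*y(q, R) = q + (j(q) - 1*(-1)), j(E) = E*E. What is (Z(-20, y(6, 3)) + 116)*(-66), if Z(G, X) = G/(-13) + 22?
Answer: -119724/13 ≈ -9209.5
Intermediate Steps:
j(E) = E**2
y(q, R) = -1/2 - q/2 - q**2/2 (y(q, R) = -(q + (q**2 - 1*(-1)))/2 = -(q + (q**2 + 1))/2 = -(q + (1 + q**2))/2 = -(1 + q + q**2)/2 = -1/2 - q/2 - q**2/2)
Z(G, X) = 22 - G/13 (Z(G, X) = -G/13 + 22 = 22 - G/13)
(Z(-20, y(6, 3)) + 116)*(-66) = ((22 - 1/13*(-20)) + 116)*(-66) = ((22 + 20/13) + 116)*(-66) = (306/13 + 116)*(-66) = (1814/13)*(-66) = -119724/13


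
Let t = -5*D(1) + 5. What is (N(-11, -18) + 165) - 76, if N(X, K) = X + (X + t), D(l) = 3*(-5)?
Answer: 147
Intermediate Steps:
D(l) = -15
t = 80 (t = -5*(-15) + 5 = 75 + 5 = 80)
N(X, K) = 80 + 2*X (N(X, K) = X + (X + 80) = X + (80 + X) = 80 + 2*X)
(N(-11, -18) + 165) - 76 = ((80 + 2*(-11)) + 165) - 76 = ((80 - 22) + 165) - 76 = (58 + 165) - 76 = 223 - 76 = 147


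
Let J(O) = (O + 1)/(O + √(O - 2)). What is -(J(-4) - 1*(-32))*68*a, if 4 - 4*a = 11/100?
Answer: -1183727/550 - 19839*I*√6/2200 ≈ -2152.2 - 22.089*I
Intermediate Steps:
J(O) = (1 + O)/(O + √(-2 + O))
a = 389/400 (a = 1 - 11/(4*100) = 1 - ¼*11/100 = 1 - 11/400 = 389/400 ≈ 0.97250)
-(J(-4) - 1*(-32))*68*a = -((1 - 4)/(-4 + √(-2 - 4)) - 1*(-32))*68*389/400 = -(-3/(-4 + √(-6)) + 32)*68*389/400 = -(-3/(-4 + I*√6) + 32)*68*389/400 = -(32 - 3/(-4 + I*√6))*68*389/400 = -(2176 - 204/(-4 + I*√6))*389/400 = -(52904/25 - 19839/(100*(-4 + I*√6))) = -52904/25 + 19839/(100*(-4 + I*√6))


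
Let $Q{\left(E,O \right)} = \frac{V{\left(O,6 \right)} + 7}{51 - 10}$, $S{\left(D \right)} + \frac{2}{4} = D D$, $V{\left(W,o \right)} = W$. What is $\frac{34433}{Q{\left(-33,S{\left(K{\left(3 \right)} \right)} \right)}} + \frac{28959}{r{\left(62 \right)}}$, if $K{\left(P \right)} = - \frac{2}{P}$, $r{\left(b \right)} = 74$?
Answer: $\frac{1884074871}{9250} \approx 2.0368 \cdot 10^{5}$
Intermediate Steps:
$S{\left(D \right)} = - \frac{1}{2} + D^{2}$ ($S{\left(D \right)} = - \frac{1}{2} + D D = - \frac{1}{2} + D^{2}$)
$Q{\left(E,O \right)} = \frac{7}{41} + \frac{O}{41}$ ($Q{\left(E,O \right)} = \frac{O + 7}{51 - 10} = \frac{7 + O}{41} = \left(7 + O\right) \frac{1}{41} = \frac{7}{41} + \frac{O}{41}$)
$\frac{34433}{Q{\left(-33,S{\left(K{\left(3 \right)} \right)} \right)}} + \frac{28959}{r{\left(62 \right)}} = \frac{34433}{\frac{7}{41} + \frac{- \frac{1}{2} + \left(- \frac{2}{3}\right)^{2}}{41}} + \frac{28959}{74} = \frac{34433}{\frac{7}{41} + \frac{- \frac{1}{2} + \frac{4}{9}}{41}} + \frac{28959}{74} = \frac{34433}{\frac{7}{41} + \frac{1}{41} \left(- \frac{1}{18}\right)} + \frac{28959}{74} = \frac{34433}{\frac{7}{41} - \frac{1}{738}} + \frac{28959}{74} = \frac{34433}{\frac{125}{738}} + \frac{28959}{74} = 34433 \cdot \frac{738}{125} + \frac{28959}{74} = \frac{25411554}{125} + \frac{28959}{74} = \frac{1884074871}{9250}$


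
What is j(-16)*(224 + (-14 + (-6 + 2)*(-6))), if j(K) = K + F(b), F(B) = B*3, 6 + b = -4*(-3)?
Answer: 468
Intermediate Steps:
b = 6 (b = -6 - 4*(-3) = -6 + 12 = 6)
F(B) = 3*B
j(K) = 18 + K (j(K) = K + 3*6 = K + 18 = 18 + K)
j(-16)*(224 + (-14 + (-6 + 2)*(-6))) = (18 - 16)*(224 + (-14 + (-6 + 2)*(-6))) = 2*(224 + (-14 - 4*(-6))) = 2*(224 + (-14 + 24)) = 2*(224 + 10) = 2*234 = 468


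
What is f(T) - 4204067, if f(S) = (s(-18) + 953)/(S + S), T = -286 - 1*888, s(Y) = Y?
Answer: -9871150251/2348 ≈ -4.2041e+6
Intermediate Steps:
T = -1174 (T = -286 - 888 = -1174)
f(S) = 935/(2*S) (f(S) = (-18 + 953)/(S + S) = 935/((2*S)) = 935*(1/(2*S)) = 935/(2*S))
f(T) - 4204067 = (935/2)/(-1174) - 4204067 = (935/2)*(-1/1174) - 4204067 = -935/2348 - 4204067 = -9871150251/2348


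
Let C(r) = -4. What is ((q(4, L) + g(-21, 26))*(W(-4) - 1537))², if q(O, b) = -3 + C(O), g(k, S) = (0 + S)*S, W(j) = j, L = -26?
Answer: 1062814603041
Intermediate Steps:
g(k, S) = S² (g(k, S) = S*S = S²)
q(O, b) = -7 (q(O, b) = -3 - 4 = -7)
((q(4, L) + g(-21, 26))*(W(-4) - 1537))² = ((-7 + 26²)*(-4 - 1537))² = ((-7 + 676)*(-1541))² = (669*(-1541))² = (-1030929)² = 1062814603041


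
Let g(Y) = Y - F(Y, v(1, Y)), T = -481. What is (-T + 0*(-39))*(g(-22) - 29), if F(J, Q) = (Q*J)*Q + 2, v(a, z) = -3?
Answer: 69745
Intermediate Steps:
F(J, Q) = 2 + J*Q² (F(J, Q) = (J*Q)*Q + 2 = J*Q² + 2 = 2 + J*Q²)
g(Y) = -2 - 8*Y (g(Y) = Y - (2 + Y*(-3)²) = Y - (2 + Y*9) = Y - (2 + 9*Y) = Y + (-2 - 9*Y) = -2 - 8*Y)
(-T + 0*(-39))*(g(-22) - 29) = (-1*(-481) + 0*(-39))*((-2 - 8*(-22)) - 29) = (481 + 0)*((-2 + 176) - 29) = 481*(174 - 29) = 481*145 = 69745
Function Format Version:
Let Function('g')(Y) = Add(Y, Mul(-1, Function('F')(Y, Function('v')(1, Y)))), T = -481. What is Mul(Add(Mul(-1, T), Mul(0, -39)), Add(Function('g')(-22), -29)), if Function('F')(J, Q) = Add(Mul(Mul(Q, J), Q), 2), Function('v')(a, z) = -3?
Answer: 69745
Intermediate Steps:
Function('F')(J, Q) = Add(2, Mul(J, Pow(Q, 2))) (Function('F')(J, Q) = Add(Mul(Mul(J, Q), Q), 2) = Add(Mul(J, Pow(Q, 2)), 2) = Add(2, Mul(J, Pow(Q, 2))))
Function('g')(Y) = Add(-2, Mul(-8, Y)) (Function('g')(Y) = Add(Y, Mul(-1, Add(2, Mul(Y, Pow(-3, 2))))) = Add(Y, Mul(-1, Add(2, Mul(Y, 9)))) = Add(Y, Mul(-1, Add(2, Mul(9, Y)))) = Add(Y, Add(-2, Mul(-9, Y))) = Add(-2, Mul(-8, Y)))
Mul(Add(Mul(-1, T), Mul(0, -39)), Add(Function('g')(-22), -29)) = Mul(Add(Mul(-1, -481), Mul(0, -39)), Add(Add(-2, Mul(-8, -22)), -29)) = Mul(Add(481, 0), Add(Add(-2, 176), -29)) = Mul(481, Add(174, -29)) = Mul(481, 145) = 69745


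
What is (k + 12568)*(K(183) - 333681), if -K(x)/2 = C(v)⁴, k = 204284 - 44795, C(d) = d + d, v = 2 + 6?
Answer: -79964006921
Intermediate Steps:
v = 8
C(d) = 2*d
k = 159489
K(x) = -131072 (K(x) = -2*(2*8)⁴ = -2*16⁴ = -2*65536 = -131072)
(k + 12568)*(K(183) - 333681) = (159489 + 12568)*(-131072 - 333681) = 172057*(-464753) = -79964006921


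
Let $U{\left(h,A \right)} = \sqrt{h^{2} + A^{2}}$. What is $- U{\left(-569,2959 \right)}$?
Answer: $- \sqrt{9079442} \approx -3013.2$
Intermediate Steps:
$U{\left(h,A \right)} = \sqrt{A^{2} + h^{2}}$
$- U{\left(-569,2959 \right)} = - \sqrt{2959^{2} + \left(-569\right)^{2}} = - \sqrt{8755681 + 323761} = - \sqrt{9079442}$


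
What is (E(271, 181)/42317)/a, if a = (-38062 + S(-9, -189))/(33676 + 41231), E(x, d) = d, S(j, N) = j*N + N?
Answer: -13558167/1546686350 ≈ -0.0087660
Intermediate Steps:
S(j, N) = N + N*j (S(j, N) = N*j + N = N + N*j)
a = -36550/74907 (a = (-38062 - 189*(1 - 9))/(33676 + 41231) = (-38062 - 189*(-8))/74907 = (-38062 + 1512)*(1/74907) = -36550*1/74907 = -36550/74907 ≈ -0.48794)
(E(271, 181)/42317)/a = (181/42317)/(-36550/74907) = (181*(1/42317))*(-74907/36550) = (181/42317)*(-74907/36550) = -13558167/1546686350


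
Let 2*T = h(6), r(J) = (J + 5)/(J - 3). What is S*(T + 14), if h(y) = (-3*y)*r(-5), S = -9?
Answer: -126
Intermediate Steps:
r(J) = (5 + J)/(-3 + J)
h(y) = 0 (h(y) = (-3*y)*((5 - 5)/(-3 - 5)) = (-3*y)*(0/(-8)) = (-3*y)*(-⅛*0) = -3*y*0 = 0)
T = 0 (T = (½)*0 = 0)
S*(T + 14) = -9*(0 + 14) = -9*14 = -126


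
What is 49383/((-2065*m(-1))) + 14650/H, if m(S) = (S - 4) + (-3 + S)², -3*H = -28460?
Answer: -690027/1095710 ≈ -0.62975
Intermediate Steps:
H = 28460/3 (H = -⅓*(-28460) = 28460/3 ≈ 9486.7)
m(S) = -4 + S + (-3 + S)² (m(S) = (-4 + S) + (-3 + S)² = -4 + S + (-3 + S)²)
49383/((-2065*m(-1))) + 14650/H = 49383/((-2065*(-4 - 1 + (-3 - 1)²))) + 14650/(28460/3) = 49383/((-2065*(-4 - 1 + (-4)²))) + 14650*(3/28460) = 49383/((-2065*(-4 - 1 + 16))) + 4395/2846 = 49383/((-2065*11)) + 4395/2846 = 49383/(-22715) + 4395/2846 = 49383*(-1/22715) + 4395/2846 = -837/385 + 4395/2846 = -690027/1095710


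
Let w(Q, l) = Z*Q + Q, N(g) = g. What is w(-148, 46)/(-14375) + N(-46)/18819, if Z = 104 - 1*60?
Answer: 24934658/54104625 ≈ 0.46086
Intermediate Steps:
Z = 44 (Z = 104 - 60 = 44)
w(Q, l) = 45*Q (w(Q, l) = 44*Q + Q = 45*Q)
w(-148, 46)/(-14375) + N(-46)/18819 = (45*(-148))/(-14375) - 46/18819 = -6660*(-1/14375) - 46*1/18819 = 1332/2875 - 46/18819 = 24934658/54104625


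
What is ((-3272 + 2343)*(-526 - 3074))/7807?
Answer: 3344400/7807 ≈ 428.38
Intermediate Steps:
((-3272 + 2343)*(-526 - 3074))/7807 = -929*(-3600)*(1/7807) = 3344400*(1/7807) = 3344400/7807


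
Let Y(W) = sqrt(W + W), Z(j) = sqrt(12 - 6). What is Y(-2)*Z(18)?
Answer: 2*I*sqrt(6) ≈ 4.899*I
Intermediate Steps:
Z(j) = sqrt(6)
Y(W) = sqrt(2)*sqrt(W) (Y(W) = sqrt(2*W) = sqrt(2)*sqrt(W))
Y(-2)*Z(18) = (sqrt(2)*sqrt(-2))*sqrt(6) = (sqrt(2)*(I*sqrt(2)))*sqrt(6) = (2*I)*sqrt(6) = 2*I*sqrt(6)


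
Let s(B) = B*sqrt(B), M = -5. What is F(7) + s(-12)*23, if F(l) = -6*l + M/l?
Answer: -299/7 - 552*I*sqrt(3) ≈ -42.714 - 956.09*I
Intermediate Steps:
s(B) = B**(3/2)
F(l) = -6*l - 5/l
F(7) + s(-12)*23 = (-6*7 - 5/7) + (-12)**(3/2)*23 = (-42 - 5*1/7) - 24*I*sqrt(3)*23 = (-42 - 5/7) - 552*I*sqrt(3) = -299/7 - 552*I*sqrt(3)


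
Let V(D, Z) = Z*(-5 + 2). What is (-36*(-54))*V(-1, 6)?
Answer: -34992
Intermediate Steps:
V(D, Z) = -3*Z (V(D, Z) = Z*(-3) = -3*Z)
(-36*(-54))*V(-1, 6) = (-36*(-54))*(-3*6) = 1944*(-18) = -34992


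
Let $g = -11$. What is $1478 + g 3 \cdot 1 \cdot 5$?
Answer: $1313$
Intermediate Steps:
$1478 + g 3 \cdot 1 \cdot 5 = 1478 + \left(-11\right) 3 \cdot 1 \cdot 5 = 1478 + \left(-33\right) 1 \cdot 5 = 1478 - 165 = 1313$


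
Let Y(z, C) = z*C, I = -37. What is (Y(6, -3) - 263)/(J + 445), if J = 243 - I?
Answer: -281/725 ≈ -0.38759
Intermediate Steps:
J = 280 (J = 243 - 1*(-37) = 243 + 37 = 280)
Y(z, C) = C*z
(Y(6, -3) - 263)/(J + 445) = (-3*6 - 263)/(280 + 445) = (-18 - 263)/725 = -281*1/725 = -281/725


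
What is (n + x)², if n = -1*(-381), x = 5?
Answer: 148996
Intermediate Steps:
n = 381
(n + x)² = (381 + 5)² = 386² = 148996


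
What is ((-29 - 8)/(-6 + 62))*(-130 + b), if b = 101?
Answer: 1073/56 ≈ 19.161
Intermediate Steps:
((-29 - 8)/(-6 + 62))*(-130 + b) = ((-29 - 8)/(-6 + 62))*(-130 + 101) = -37/56*(-29) = 1073/56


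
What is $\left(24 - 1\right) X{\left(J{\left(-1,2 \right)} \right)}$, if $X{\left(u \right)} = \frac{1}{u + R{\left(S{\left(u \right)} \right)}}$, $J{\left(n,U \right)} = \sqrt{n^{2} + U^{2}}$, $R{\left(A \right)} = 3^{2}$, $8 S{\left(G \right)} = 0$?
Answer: $\frac{207}{76} - \frac{23 \sqrt{5}}{76} \approx 2.047$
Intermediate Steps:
$S{\left(G \right)} = 0$ ($S{\left(G \right)} = \frac{1}{8} \cdot 0 = 0$)
$R{\left(A \right)} = 9$
$J{\left(n,U \right)} = \sqrt{U^{2} + n^{2}}$
$X{\left(u \right)} = \frac{1}{9 + u}$ ($X{\left(u \right)} = \frac{1}{u + 9} = \frac{1}{9 + u}$)
$\left(24 - 1\right) X{\left(J{\left(-1,2 \right)} \right)} = \frac{24 - 1}{9 + \sqrt{2^{2} + \left(-1\right)^{2}}} = \frac{23}{9 + \sqrt{4 + 1}} = \frac{23}{9 + \sqrt{5}}$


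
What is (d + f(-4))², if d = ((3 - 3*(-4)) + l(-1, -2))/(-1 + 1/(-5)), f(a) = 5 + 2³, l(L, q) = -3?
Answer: 9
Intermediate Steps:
f(a) = 13 (f(a) = 5 + 8 = 13)
d = -10 (d = ((3 - 3*(-4)) - 3)/(-1 + 1/(-5)) = ((3 + 12) - 3)/(-1 - ⅕) = (15 - 3)/(-6/5) = 12*(-⅚) = -10)
(d + f(-4))² = (-10 + 13)² = 3² = 9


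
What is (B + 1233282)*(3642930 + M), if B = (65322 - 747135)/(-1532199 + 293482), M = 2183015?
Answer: 8900226620583426615/1238717 ≈ 7.1850e+12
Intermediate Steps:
B = 681813/1238717 (B = -681813/(-1238717) = -681813*(-1/1238717) = 681813/1238717 ≈ 0.55042)
(B + 1233282)*(3642930 + M) = (681813/1238717 + 1233282)*(3642930 + 2183015) = (1527688061007/1238717)*5825945 = 8900226620583426615/1238717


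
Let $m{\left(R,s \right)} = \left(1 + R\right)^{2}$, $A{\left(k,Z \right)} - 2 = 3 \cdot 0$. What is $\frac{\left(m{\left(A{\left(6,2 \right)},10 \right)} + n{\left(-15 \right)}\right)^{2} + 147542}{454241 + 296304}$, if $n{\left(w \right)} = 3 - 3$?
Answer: $\frac{147623}{750545} \approx 0.19669$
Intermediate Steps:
$n{\left(w \right)} = 0$
$A{\left(k,Z \right)} = 2$ ($A{\left(k,Z \right)} = 2 + 3 \cdot 0 = 2 + 0 = 2$)
$\frac{\left(m{\left(A{\left(6,2 \right)},10 \right)} + n{\left(-15 \right)}\right)^{2} + 147542}{454241 + 296304} = \frac{\left(\left(1 + 2\right)^{2} + 0\right)^{2} + 147542}{454241 + 296304} = \frac{\left(3^{2} + 0\right)^{2} + 147542}{750545} = \left(\left(9 + 0\right)^{2} + 147542\right) \frac{1}{750545} = \left(9^{2} + 147542\right) \frac{1}{750545} = \left(81 + 147542\right) \frac{1}{750545} = 147623 \cdot \frac{1}{750545} = \frac{147623}{750545}$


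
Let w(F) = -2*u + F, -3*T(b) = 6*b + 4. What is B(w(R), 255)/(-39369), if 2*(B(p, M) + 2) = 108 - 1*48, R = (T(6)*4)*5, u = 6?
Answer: -28/39369 ≈ -0.00071122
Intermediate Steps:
T(b) = -4/3 - 2*b (T(b) = -(6*b + 4)/3 = -(4 + 6*b)/3 = -4/3 - 2*b)
R = -800/3 (R = ((-4/3 - 2*6)*4)*5 = ((-4/3 - 12)*4)*5 = -40/3*4*5 = -160/3*5 = -800/3 ≈ -266.67)
w(F) = -12 + F (w(F) = -2*6 + F = -12 + F)
B(p, M) = 28 (B(p, M) = -2 + (108 - 1*48)/2 = -2 + (108 - 48)/2 = -2 + (½)*60 = -2 + 30 = 28)
B(w(R), 255)/(-39369) = 28/(-39369) = 28*(-1/39369) = -28/39369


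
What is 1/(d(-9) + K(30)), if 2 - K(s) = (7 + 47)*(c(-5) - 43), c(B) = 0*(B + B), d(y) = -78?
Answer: 1/2246 ≈ 0.00044524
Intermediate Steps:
c(B) = 0 (c(B) = 0*(2*B) = 0)
K(s) = 2324 (K(s) = 2 - (7 + 47)*(0 - 43) = 2 - 54*(-43) = 2 - 1*(-2322) = 2 + 2322 = 2324)
1/(d(-9) + K(30)) = 1/(-78 + 2324) = 1/2246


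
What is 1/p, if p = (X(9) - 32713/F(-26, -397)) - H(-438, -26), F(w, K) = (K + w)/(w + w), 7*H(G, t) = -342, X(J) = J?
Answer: -2961/11736217 ≈ -0.00025230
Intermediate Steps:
H(G, t) = -342/7 (H(G, t) = (⅐)*(-342) = -342/7)
F(w, K) = (K + w)/(2*w) (F(w, K) = (K + w)/((2*w)) = (K + w)*(1/(2*w)) = (K + w)/(2*w))
p = -11736217/2961 (p = (9 - 32713*(-52/(-397 - 26))) - 1*(-342/7) = (9 - 32713/((½)*(-1/26)*(-423))) + 342/7 = (9 - 32713/423/52) + 342/7 = (9 - 32713*52/423) + 342/7 = (9 - 1701076/423) + 342/7 = -1697269/423 + 342/7 = -11736217/2961 ≈ -3963.6)
1/p = 1/(-11736217/2961) = -2961/11736217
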